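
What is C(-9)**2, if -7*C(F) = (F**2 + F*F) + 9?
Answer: 29241/49 ≈ 596.75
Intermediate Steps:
C(F) = -9/7 - 2*F**2/7 (C(F) = -((F**2 + F*F) + 9)/7 = -((F**2 + F**2) + 9)/7 = -(2*F**2 + 9)/7 = -(9 + 2*F**2)/7 = -9/7 - 2*F**2/7)
C(-9)**2 = (-9/7 - 2/7*(-9)**2)**2 = (-9/7 - 2/7*81)**2 = (-9/7 - 162/7)**2 = (-171/7)**2 = 29241/49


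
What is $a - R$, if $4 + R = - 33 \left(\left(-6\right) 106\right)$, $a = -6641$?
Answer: $-27625$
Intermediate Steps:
$R = 20984$ ($R = -4 - 33 \left(\left(-6\right) 106\right) = -4 - -20988 = -4 + 20988 = 20984$)
$a - R = -6641 - 20984 = -27625$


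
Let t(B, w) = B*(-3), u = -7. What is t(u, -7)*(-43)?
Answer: -903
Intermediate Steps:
t(B, w) = -3*B
t(u, -7)*(-43) = -3*(-7)*(-43) = 21*(-43) = -903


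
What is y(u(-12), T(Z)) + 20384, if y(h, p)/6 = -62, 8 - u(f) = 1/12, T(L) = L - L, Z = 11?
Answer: 20012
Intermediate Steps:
T(L) = 0
u(f) = 95/12 (u(f) = 8 - 1/12 = 95/12)
y(h, p) = -372 (y(h, p) = 6*(-62) = -372)
y(u(-12), T(Z)) + 20384 = -372 + 20384 = 20012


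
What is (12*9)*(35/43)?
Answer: 3780/43 ≈ 87.907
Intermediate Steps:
(12*9)*(35/43) = 108*(35*(1/43)) = 108*(35/43) = 3780/43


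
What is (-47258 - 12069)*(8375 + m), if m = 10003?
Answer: -1090311606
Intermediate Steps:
(-47258 - 12069)*(8375 + m) = (-47258 - 12069)*(8375 + 10003) = -59327*18378 = -1090311606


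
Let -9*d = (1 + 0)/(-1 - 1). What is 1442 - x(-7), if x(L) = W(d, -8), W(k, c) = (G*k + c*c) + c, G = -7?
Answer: 24955/18 ≈ 1386.4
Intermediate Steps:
d = 1/18 (d = -(1 + 0)/(9*(-1 - 1)) = -1/(9*(-2)) = -(-1)/(9*2) = -⅑*(-½) = 1/18 ≈ 0.055556)
W(k, c) = c + c² - 7*k (W(k, c) = (-7*k + c*c) + c = (-7*k + c²) + c = (c² - 7*k) + c = c + c² - 7*k)
x(L) = 1001/18 (x(L) = -8 + (-8)² - 7*1/18 = -8 + 64 - 7/18 = 1001/18)
1442 - x(-7) = 1442 - 1*1001/18 = 1442 - 1001/18 = 24955/18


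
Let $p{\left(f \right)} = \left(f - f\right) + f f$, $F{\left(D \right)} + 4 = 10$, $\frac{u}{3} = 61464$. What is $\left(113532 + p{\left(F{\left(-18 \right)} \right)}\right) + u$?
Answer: $297960$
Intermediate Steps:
$u = 184392$ ($u = 3 \cdot 61464 = 184392$)
$F{\left(D \right)} = 6$ ($F{\left(D \right)} = -4 + 10 = 6$)
$p{\left(f \right)} = f^{2}$ ($p{\left(f \right)} = 0 + f^{2} = f^{2}$)
$\left(113532 + p{\left(F{\left(-18 \right)} \right)}\right) + u = \left(113532 + 6^{2}\right) + 184392 = \left(113532 + 36\right) + 184392 = 113568 + 184392 = 297960$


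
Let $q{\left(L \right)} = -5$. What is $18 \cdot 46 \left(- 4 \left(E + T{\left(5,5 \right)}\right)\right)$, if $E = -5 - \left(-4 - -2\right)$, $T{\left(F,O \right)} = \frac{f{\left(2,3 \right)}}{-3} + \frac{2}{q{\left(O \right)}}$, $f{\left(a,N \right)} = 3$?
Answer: $\frac{72864}{5} \approx 14573.0$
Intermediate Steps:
$T{\left(F,O \right)} = - \frac{7}{5}$ ($T{\left(F,O \right)} = \frac{3}{-3} + \frac{2}{-5} = 3 \left(- \frac{1}{3}\right) + 2 \left(- \frac{1}{5}\right) = -1 - \frac{2}{5} = - \frac{7}{5}$)
$E = -3$ ($E = -5 - \left(-4 + 2\right) = -5 - -2 = -5 + 2 = -3$)
$18 \cdot 46 \left(- 4 \left(E + T{\left(5,5 \right)}\right)\right) = 18 \cdot 46 \left(- 4 \left(-3 - \frac{7}{5}\right)\right) = 828 \left(\left(-4\right) \left(- \frac{22}{5}\right)\right) = 828 \cdot \frac{88}{5} = \frac{72864}{5}$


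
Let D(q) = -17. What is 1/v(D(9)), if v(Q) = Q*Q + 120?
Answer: 1/409 ≈ 0.0024450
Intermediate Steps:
v(Q) = 120 + Q**2 (v(Q) = Q**2 + 120 = 120 + Q**2)
1/v(D(9)) = 1/(120 + (-17)**2) = 1/(120 + 289) = 1/409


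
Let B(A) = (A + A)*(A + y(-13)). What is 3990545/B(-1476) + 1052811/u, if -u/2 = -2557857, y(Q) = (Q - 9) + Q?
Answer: 4185086818487/3803083176168 ≈ 1.1004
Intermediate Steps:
y(Q) = -9 + 2*Q (y(Q) = (-9 + Q) + Q = -9 + 2*Q)
B(A) = 2*A*(-35 + A) (B(A) = (A + A)*(A + (-9 + 2*(-13))) = (2*A)*(A + (-9 - 26)) = (2*A)*(A - 35) = (2*A)*(-35 + A) = 2*A*(-35 + A))
u = 5115714 (u = -2*(-2557857) = 5115714)
3990545/B(-1476) + 1052811/u = 3990545/((2*(-1476)*(-35 - 1476))) + 1052811/5115714 = 3990545/((2*(-1476)*(-1511))) + 1052811*(1/5115714) = 3990545/4460472 + 350937/1705238 = 4185086818487/3803083176168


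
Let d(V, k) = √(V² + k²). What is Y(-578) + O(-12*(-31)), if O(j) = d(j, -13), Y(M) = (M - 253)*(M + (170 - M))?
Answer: -141270 + √138553 ≈ -1.4090e+5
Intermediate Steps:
Y(M) = -43010 + 170*M (Y(M) = (-253 + M)*170 = -43010 + 170*M)
O(j) = √(169 + j²) (O(j) = √(j² + (-13)²) = √(j² + 169) = √(169 + j²))
Y(-578) + O(-12*(-31)) = (-43010 + 170*(-578)) + √(169 + (-12*(-31))²) = (-43010 - 98260) + √(169 + 372²) = -141270 + √(169 + 138384) = -141270 + √138553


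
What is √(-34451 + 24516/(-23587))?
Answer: I*√19167273907511/23587 ≈ 185.61*I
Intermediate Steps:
√(-34451 + 24516/(-23587)) = √(-34451 + 24516*(-1/23587)) = √(-34451 - 24516/23587) = √(-812620253/23587) = I*√19167273907511/23587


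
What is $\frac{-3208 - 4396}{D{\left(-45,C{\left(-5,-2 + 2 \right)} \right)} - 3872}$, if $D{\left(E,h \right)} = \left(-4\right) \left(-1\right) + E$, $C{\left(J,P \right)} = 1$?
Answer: $\frac{7604}{3913} \approx 1.9433$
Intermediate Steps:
$D{\left(E,h \right)} = 4 + E$
$\frac{-3208 - 4396}{D{\left(-45,C{\left(-5,-2 + 2 \right)} \right)} - 3872} = \frac{-3208 - 4396}{\left(4 - 45\right) - 3872} = - \frac{7604}{-41 - 3872} = - \frac{7604}{-3913} = \left(-7604\right) \left(- \frac{1}{3913}\right) = \frac{7604}{3913}$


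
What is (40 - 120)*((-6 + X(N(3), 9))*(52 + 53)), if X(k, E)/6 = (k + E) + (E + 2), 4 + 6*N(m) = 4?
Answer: -957600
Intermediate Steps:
N(m) = 0 (N(m) = -2/3 + (1/6)*4 = -2/3 + 2/3 = 0)
X(k, E) = 12 + 6*k + 12*E (X(k, E) = 6*((k + E) + (E + 2)) = 6*((E + k) + (2 + E)) = 6*(2 + k + 2*E) = 12 + 6*k + 12*E)
(40 - 120)*((-6 + X(N(3), 9))*(52 + 53)) = (40 - 120)*((-6 + (12 + 6*0 + 12*9))*(52 + 53)) = -80*(-6 + (12 + 0 + 108))*105 = -80*(-6 + 120)*105 = -9120*105 = -80*11970 = -957600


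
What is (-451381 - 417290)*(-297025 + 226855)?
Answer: 60954644070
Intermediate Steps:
(-451381 - 417290)*(-297025 + 226855) = -868671*(-70170) = 60954644070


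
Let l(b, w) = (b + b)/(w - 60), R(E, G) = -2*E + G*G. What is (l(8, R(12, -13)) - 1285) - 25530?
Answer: -2279259/85 ≈ -26815.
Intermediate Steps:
R(E, G) = G² - 2*E (R(E, G) = -2*E + G² = G² - 2*E)
l(b, w) = 2*b/(-60 + w) (l(b, w) = (2*b)/(-60 + w) = 2*b/(-60 + w))
(l(8, R(12, -13)) - 1285) - 25530 = (2*8/(-60 + ((-13)² - 2*12)) - 1285) - 25530 = (2*8/(-60 + (169 - 24)) - 1285) - 25530 = (2*8/(-60 + 145) - 1285) - 25530 = (2*8/85 - 1285) - 25530 = (2*8*(1/85) - 1285) - 25530 = (16/85 - 1285) - 25530 = -109209/85 - 25530 = -2279259/85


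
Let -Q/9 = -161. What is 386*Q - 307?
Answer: 559007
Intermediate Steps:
Q = 1449 (Q = -9*(-161) = 1449)
386*Q - 307 = 386*1449 - 307 = 559314 - 307 = 559007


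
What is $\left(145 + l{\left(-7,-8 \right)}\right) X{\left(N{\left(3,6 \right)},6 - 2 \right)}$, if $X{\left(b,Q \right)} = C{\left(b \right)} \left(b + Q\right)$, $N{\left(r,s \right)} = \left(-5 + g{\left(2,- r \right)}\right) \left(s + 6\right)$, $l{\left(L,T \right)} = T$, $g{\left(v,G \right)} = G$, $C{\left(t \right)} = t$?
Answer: $1209984$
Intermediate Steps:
$N{\left(r,s \right)} = \left(-5 - r\right) \left(6 + s\right)$ ($N{\left(r,s \right)} = \left(-5 - r\right) \left(s + 6\right) = \left(-5 - r\right) \left(6 + s\right)$)
$X{\left(b,Q \right)} = b \left(Q + b\right)$ ($X{\left(b,Q \right)} = b \left(b + Q\right) = b \left(Q + b\right)$)
$\left(145 + l{\left(-7,-8 \right)}\right) X{\left(N{\left(3,6 \right)},6 - 2 \right)} = \left(145 - 8\right) \left(-30 - 18 - 30 - 3 \cdot 6\right) \left(\left(6 - 2\right) - \left(78 + 18\right)\right) = 137 \left(-30 - 18 - 30 - 18\right) \left(\left(6 - 2\right) - 96\right) = 137 \left(- 96 \left(4 - 96\right)\right) = 137 \left(\left(-96\right) \left(-92\right)\right) = 137 \cdot 8832 = 1209984$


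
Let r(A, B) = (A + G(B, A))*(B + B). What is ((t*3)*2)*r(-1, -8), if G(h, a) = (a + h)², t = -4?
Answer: 30720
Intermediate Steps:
r(A, B) = 2*B*(A + (A + B)²) (r(A, B) = (A + (A + B)²)*(B + B) = (A + (A + B)²)*(2*B) = 2*B*(A + (A + B)²))
((t*3)*2)*r(-1, -8) = (-4*3*2)*(2*(-8)*(-1 + (-1 - 8)²)) = (-12*2)*(2*(-8)*(-1 + (-9)²)) = -48*(-8)*(-1 + 81) = -48*(-8)*80 = -24*(-1280) = 30720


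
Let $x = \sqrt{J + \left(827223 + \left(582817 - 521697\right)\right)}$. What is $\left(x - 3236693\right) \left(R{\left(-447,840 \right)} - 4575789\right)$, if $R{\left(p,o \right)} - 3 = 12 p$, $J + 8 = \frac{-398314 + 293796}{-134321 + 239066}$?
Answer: $14827776136950 - \frac{305410 \sqrt{9746369851995465}}{6983} \approx 1.4823 \cdot 10^{13}$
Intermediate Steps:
$J = - \frac{942478}{104745}$ ($J = -8 + \frac{-398314 + 293796}{-134321 + 239066} = -8 - \frac{104518}{104745} = - \frac{942478}{104745} \approx -8.9978$)
$x = \frac{\sqrt{9746369851995465}}{104745}$ ($x = \sqrt{- \frac{942478}{104745} + \left(827223 + \left(582817 - 521697\right)\right)} = \sqrt{- \frac{942478}{104745} + \left(827223 + 61120\right)} = \sqrt{- \frac{942478}{104745} + 888343} = \sqrt{\frac{93048545057}{104745}} = \frac{\sqrt{9746369851995465}}{104745} \approx 942.51$)
$R{\left(p,o \right)} = 3 + 12 p$
$\left(x - 3236693\right) \left(R{\left(-447,840 \right)} - 4575789\right) = \left(\frac{\sqrt{9746369851995465}}{104745} - 3236693\right) \left(\left(3 + 12 \left(-447\right)\right) - 4575789\right) = \left(-3236693 + \frac{\sqrt{9746369851995465}}{104745}\right) \left(\left(3 - 5364\right) - 4575789\right) = \left(-3236693 + \frac{\sqrt{9746369851995465}}{104745}\right) \left(-5361 - 4575789\right) = \left(-3236693 + \frac{\sqrt{9746369851995465}}{104745}\right) \left(-4581150\right) = 14827776136950 - \frac{305410 \sqrt{9746369851995465}}{6983}$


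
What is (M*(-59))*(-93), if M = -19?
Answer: -104253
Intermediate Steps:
(M*(-59))*(-93) = -19*(-59)*(-93) = 1121*(-93) = -104253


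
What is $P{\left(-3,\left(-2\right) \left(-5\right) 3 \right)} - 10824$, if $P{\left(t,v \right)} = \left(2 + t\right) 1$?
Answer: $-10825$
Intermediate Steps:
$P{\left(t,v \right)} = 2 + t$
$P{\left(-3,\left(-2\right) \left(-5\right) 3 \right)} - 10824 = \left(2 - 3\right) - 10824 = -1 - 10824 = -10825$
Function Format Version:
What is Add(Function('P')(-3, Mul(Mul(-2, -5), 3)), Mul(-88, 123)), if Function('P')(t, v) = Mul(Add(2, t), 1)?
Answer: -10825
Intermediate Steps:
Function('P')(t, v) = Add(2, t)
Add(Function('P')(-3, Mul(Mul(-2, -5), 3)), Mul(-88, 123)) = Add(Add(2, -3), Mul(-88, 123)) = Add(-1, -10824) = -10825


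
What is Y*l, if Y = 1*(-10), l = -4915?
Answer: 49150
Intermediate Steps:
Y = -10
Y*l = -10*(-4915) = 49150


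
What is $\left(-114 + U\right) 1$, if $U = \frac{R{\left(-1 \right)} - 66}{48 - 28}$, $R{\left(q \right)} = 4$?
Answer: $- \frac{1171}{10} \approx -117.1$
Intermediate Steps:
$U = - \frac{31}{10}$ ($U = \frac{4 - 66}{48 - 28} = - \frac{62}{48 - 28} = - \frac{62}{20} = \left(-62\right) \frac{1}{20} = - \frac{31}{10} \approx -3.1$)
$\left(-114 + U\right) 1 = \left(-114 - \frac{31}{10}\right) 1 = \left(- \frac{1171}{10}\right) 1 = - \frac{1171}{10}$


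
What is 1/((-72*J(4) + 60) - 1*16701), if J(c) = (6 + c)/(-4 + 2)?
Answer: -1/16281 ≈ -6.1421e-5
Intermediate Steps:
J(c) = -3 - c/2 (J(c) = (6 + c)/(-2) = (6 + c)*(-½) = -3 - c/2)
1/((-72*J(4) + 60) - 1*16701) = 1/((-72*(-3 - ½*4) + 60) - 1*16701) = 1/((-72*(-3 - 2) + 60) - 16701) = 1/((-72*(-5) + 60) - 16701) = 1/((360 + 60) - 16701) = 1/(420 - 16701) = 1/(-16281) = -1/16281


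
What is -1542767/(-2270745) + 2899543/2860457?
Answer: 10997141434054/6495368430465 ≈ 1.6931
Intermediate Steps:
-1542767/(-2270745) + 2899543/2860457 = -1542767*(-1/2270745) + 2899543*(1/2860457) = 1542767/2270745 + 2899543/2860457 = 10997141434054/6495368430465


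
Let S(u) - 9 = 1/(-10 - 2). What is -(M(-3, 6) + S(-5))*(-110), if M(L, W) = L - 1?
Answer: 3245/6 ≈ 540.83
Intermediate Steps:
M(L, W) = -1 + L
S(u) = 107/12 (S(u) = 9 + 1/(-10 - 2) = 9 + 1/(-12) = 9 - 1/12 = 107/12)
-(M(-3, 6) + S(-5))*(-110) = -((-1 - 3) + 107/12)*(-110) = -(-4 + 107/12)*(-110) = -59*(-110)/12 = -1*(-3245/6) = 3245/6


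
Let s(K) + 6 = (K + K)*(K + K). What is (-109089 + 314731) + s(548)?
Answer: 1406852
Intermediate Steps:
s(K) = -6 + 4*K**2 (s(K) = -6 + (K + K)*(K + K) = -6 + (2*K)*(2*K) = -6 + 4*K**2)
(-109089 + 314731) + s(548) = (-109089 + 314731) + (-6 + 4*548**2) = 205642 + (-6 + 4*300304) = 205642 + (-6 + 1201216) = 205642 + 1201210 = 1406852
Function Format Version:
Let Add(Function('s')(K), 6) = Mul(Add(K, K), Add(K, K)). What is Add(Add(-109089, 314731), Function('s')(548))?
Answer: 1406852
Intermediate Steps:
Function('s')(K) = Add(-6, Mul(4, Pow(K, 2))) (Function('s')(K) = Add(-6, Mul(Add(K, K), Add(K, K))) = Add(-6, Mul(Mul(2, K), Mul(2, K))) = Add(-6, Mul(4, Pow(K, 2))))
Add(Add(-109089, 314731), Function('s')(548)) = Add(Add(-109089, 314731), Add(-6, Mul(4, Pow(548, 2)))) = Add(205642, Add(-6, Mul(4, 300304))) = Add(205642, Add(-6, 1201216)) = Add(205642, 1201210) = 1406852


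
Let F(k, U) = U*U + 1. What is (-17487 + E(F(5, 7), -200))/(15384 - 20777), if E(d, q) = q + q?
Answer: 17887/5393 ≈ 3.3167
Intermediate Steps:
F(k, U) = 1 + U² (F(k, U) = U² + 1 = 1 + U²)
E(d, q) = 2*q
(-17487 + E(F(5, 7), -200))/(15384 - 20777) = (-17487 + 2*(-200))/(15384 - 20777) = (-17487 - 400)/(-5393) = -17887*(-1/5393) = 17887/5393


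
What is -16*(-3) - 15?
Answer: 33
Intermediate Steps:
-16*(-3) - 15 = -4*(-12) - 15 = 48 - 15 = 33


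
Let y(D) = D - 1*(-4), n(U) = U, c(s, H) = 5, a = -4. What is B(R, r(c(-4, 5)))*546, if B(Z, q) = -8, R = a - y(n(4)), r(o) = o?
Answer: -4368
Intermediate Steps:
y(D) = 4 + D (y(D) = D + 4 = 4 + D)
R = -12 (R = -4 - (4 + 4) = -4 - 1*8 = -4 - 8 = -12)
B(R, r(c(-4, 5)))*546 = -8*546 = -4368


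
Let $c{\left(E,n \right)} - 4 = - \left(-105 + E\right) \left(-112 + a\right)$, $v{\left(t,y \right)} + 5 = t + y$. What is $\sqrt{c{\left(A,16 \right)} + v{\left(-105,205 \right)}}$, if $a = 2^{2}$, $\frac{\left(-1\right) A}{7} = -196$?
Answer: $3 \sqrt{15215} \approx 370.05$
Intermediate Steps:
$A = 1372$ ($A = \left(-7\right) \left(-196\right) = 1372$)
$a = 4$
$v{\left(t,y \right)} = -5 + t + y$ ($v{\left(t,y \right)} = -5 + \left(t + y\right) = -5 + t + y$)
$c{\left(E,n \right)} = -11336 + 108 E$ ($c{\left(E,n \right)} = 4 - \left(-105 + E\right) \left(-112 + 4\right) = 4 - \left(-105 + E\right) \left(-108\right) = 4 - \left(11340 - 108 E\right) = 4 + \left(-11340 + 108 E\right) = -11336 + 108 E$)
$\sqrt{c{\left(A,16 \right)} + v{\left(-105,205 \right)}} = \sqrt{\left(-11336 + 108 \cdot 1372\right) - -95} = \sqrt{\left(-11336 + 148176\right) + 95} = \sqrt{136840 + 95} = \sqrt{136935} = 3 \sqrt{15215}$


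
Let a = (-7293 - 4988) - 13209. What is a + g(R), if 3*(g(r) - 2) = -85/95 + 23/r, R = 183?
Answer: -265868002/10431 ≈ -25488.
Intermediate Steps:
g(r) = 97/57 + 23/(3*r) (g(r) = 2 + (-85/95 + 23/r)/3 = 2 + (-85*1/95 + 23/r)/3 = 2 + (-17/19 + 23/r)/3 = 2 + (-17/57 + 23/(3*r)) = 97/57 + 23/(3*r))
a = -25490 (a = -12281 - 13209 = -25490)
a + g(R) = -25490 + (1/57)*(437 + 97*183)/183 = -25490 + (1/57)*(1/183)*(437 + 17751) = -25490 + (1/57)*(1/183)*18188 = -25490 + 18188/10431 = -265868002/10431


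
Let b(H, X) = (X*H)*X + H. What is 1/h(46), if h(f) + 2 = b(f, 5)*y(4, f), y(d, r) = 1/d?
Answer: 1/297 ≈ 0.0033670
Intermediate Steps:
b(H, X) = H + H*X**2 (b(H, X) = (H*X)*X + H = H*X**2 + H = H + H*X**2)
h(f) = -2 + 13*f/2 (h(f) = -2 + (f*(1 + 5**2))/4 = -2 + (f*(1 + 25))*(1/4) = -2 + (f*26)*(1/4) = -2 + (26*f)*(1/4) = -2 + 13*f/2)
1/h(46) = 1/(-2 + (13/2)*46) = 1/(-2 + 299) = 1/297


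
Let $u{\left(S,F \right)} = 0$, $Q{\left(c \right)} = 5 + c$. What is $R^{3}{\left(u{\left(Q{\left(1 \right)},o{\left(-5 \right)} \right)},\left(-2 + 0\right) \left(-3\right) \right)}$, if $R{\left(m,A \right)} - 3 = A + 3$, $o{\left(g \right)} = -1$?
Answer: $1728$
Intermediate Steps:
$R{\left(m,A \right)} = 6 + A$ ($R{\left(m,A \right)} = 3 + \left(A + 3\right) = 3 + \left(3 + A\right) = 6 + A$)
$R^{3}{\left(u{\left(Q{\left(1 \right)},o{\left(-5 \right)} \right)},\left(-2 + 0\right) \left(-3\right) \right)} = \left(6 + \left(-2 + 0\right) \left(-3\right)\right)^{3} = \left(6 - -6\right)^{3} = \left(6 + 6\right)^{3} = 12^{3} = 1728$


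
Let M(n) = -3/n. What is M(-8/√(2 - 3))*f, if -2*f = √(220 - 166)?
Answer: -9*I*√6/16 ≈ -1.3778*I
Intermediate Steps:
f = -3*√6/2 (f = -√(220 - 166)/2 = -3*√6/2 ≈ -3.6742)
M(-8/√(2 - 3))*f = (-3*(-√(2 - 3)/8))*(-3*√6/2) = (-3*(-I/8))*(-3*√6/2) = (-(-3)*I/8)*(-3*√6/2) = (3*I/8)*(-3*√6/2) = -9*I*√6/16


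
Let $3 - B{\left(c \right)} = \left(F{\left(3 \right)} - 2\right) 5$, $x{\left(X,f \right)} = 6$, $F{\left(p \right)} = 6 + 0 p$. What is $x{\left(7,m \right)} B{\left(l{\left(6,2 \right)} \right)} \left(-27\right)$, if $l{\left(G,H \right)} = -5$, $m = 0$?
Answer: $2754$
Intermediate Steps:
$F{\left(p \right)} = 6$ ($F{\left(p \right)} = 6 + 0 = 6$)
$B{\left(c \right)} = -17$ ($B{\left(c \right)} = 3 - \left(6 - 2\right) 5 = 3 - 4 \cdot 5 = 3 - 20 = -17$)
$x{\left(7,m \right)} B{\left(l{\left(6,2 \right)} \right)} \left(-27\right) = 6 \left(-17\right) \left(-27\right) = \left(-102\right) \left(-27\right) = 2754$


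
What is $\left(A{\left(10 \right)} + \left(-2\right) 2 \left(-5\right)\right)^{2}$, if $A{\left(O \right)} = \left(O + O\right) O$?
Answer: $48400$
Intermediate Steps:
$A{\left(O \right)} = 2 O^{2}$ ($A{\left(O \right)} = 2 O O = 2 O^{2}$)
$\left(A{\left(10 \right)} + \left(-2\right) 2 \left(-5\right)\right)^{2} = \left(2 \cdot 10^{2} + \left(-2\right) 2 \left(-5\right)\right)^{2} = \left(2 \cdot 100 - -20\right)^{2} = \left(200 + 20\right)^{2} = 220^{2} = 48400$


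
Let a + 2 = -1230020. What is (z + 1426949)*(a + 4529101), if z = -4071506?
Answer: -8724602463003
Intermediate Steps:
a = -1230022 (a = -2 - 1230020 = -1230022)
(z + 1426949)*(a + 4529101) = (-4071506 + 1426949)*(-1230022 + 4529101) = -2644557*3299079 = -8724602463003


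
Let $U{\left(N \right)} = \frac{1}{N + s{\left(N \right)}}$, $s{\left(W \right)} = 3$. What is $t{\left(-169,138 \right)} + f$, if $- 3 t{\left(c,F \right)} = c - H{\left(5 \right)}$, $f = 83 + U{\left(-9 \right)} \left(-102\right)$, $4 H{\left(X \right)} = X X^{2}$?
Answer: $\frac{667}{4} \approx 166.75$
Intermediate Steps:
$H{\left(X \right)} = \frac{X^{3}}{4}$ ($H{\left(X \right)} = \frac{X X^{2}}{4} = \frac{X^{3}}{4}$)
$U{\left(N \right)} = \frac{1}{3 + N}$ ($U{\left(N \right)} = \frac{1}{N + 3} = \frac{1}{3 + N}$)
$f = 100$ ($f = 83 + \frac{1}{3 - 9} \left(-102\right) = 83 + \frac{1}{-6} \left(-102\right) = 83 - -17 = 83 + 17 = 100$)
$t{\left(c,F \right)} = \frac{125}{12} - \frac{c}{3}$ ($t{\left(c,F \right)} = - \frac{c - \frac{5^{3}}{4}}{3} = - \frac{c - \frac{1}{4} \cdot 125}{3} = - \frac{c - \frac{125}{4}}{3} = - \frac{- \frac{125}{4} + c}{3} = \frac{125}{12} - \frac{c}{3}$)
$t{\left(-169,138 \right)} + f = \left(\frac{125}{12} - - \frac{169}{3}\right) + 100 = \left(\frac{125}{12} + \frac{169}{3}\right) + 100 = \frac{267}{4} + 100 = \frac{667}{4}$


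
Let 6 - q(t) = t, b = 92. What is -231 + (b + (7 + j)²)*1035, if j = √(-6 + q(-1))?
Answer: 161229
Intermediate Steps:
q(t) = 6 - t
j = 1 (j = √(-6 + (6 - 1*(-1))) = √(-6 + (6 + 1)) = √(-6 + 7) = √1 = 1)
-231 + (b + (7 + j)²)*1035 = -231 + (92 + (7 + 1)²)*1035 = -231 + (92 + 8²)*1035 = -231 + (92 + 64)*1035 = -231 + 156*1035 = -231 + 161460 = 161229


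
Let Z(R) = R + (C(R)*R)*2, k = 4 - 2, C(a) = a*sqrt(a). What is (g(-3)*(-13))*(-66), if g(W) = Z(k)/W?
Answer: -572 - 2288*sqrt(2) ≈ -3807.7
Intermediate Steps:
C(a) = a**(3/2)
k = 2
Z(R) = R + 2*R**(5/2) (Z(R) = R + (R**(3/2)*R)*2 = R + R**(5/2)*2 = R + 2*R**(5/2))
g(W) = (2 + 8*sqrt(2))/W (g(W) = (2 + 2*2**(5/2))/W = (2 + 2*(4*sqrt(2)))/W = (2 + 8*sqrt(2))/W)
(g(-3)*(-13))*(-66) = ((2*(1 + 4*sqrt(2))/(-3))*(-13))*(-66) = ((2*(-1/3)*(1 + 4*sqrt(2)))*(-13))*(-66) = ((-2/3 - 8*sqrt(2)/3)*(-13))*(-66) = (26/3 + 104*sqrt(2)/3)*(-66) = -572 - 2288*sqrt(2)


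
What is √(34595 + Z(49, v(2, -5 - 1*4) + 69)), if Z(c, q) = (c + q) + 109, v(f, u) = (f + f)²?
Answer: √34838 ≈ 186.65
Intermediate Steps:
v(f, u) = 4*f² (v(f, u) = (2*f)² = 4*f²)
Z(c, q) = 109 + c + q
√(34595 + Z(49, v(2, -5 - 1*4) + 69)) = √(34595 + (109 + 49 + (4*2² + 69))) = √(34595 + (109 + 49 + (4*4 + 69))) = √(34595 + (109 + 49 + (16 + 69))) = √(34595 + (109 + 49 + 85)) = √(34595 + 243) = √34838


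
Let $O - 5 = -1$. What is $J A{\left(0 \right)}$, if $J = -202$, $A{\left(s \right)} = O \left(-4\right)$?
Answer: $3232$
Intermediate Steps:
$O = 4$ ($O = 5 - 1 = 4$)
$A{\left(s \right)} = -16$ ($A{\left(s \right)} = 4 \left(-4\right) = -16$)
$J A{\left(0 \right)} = \left(-202\right) \left(-16\right) = 3232$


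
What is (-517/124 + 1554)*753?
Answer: 144710787/124 ≈ 1.1670e+6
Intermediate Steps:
(-517/124 + 1554)*753 = (192179/124)*753 = 144710787/124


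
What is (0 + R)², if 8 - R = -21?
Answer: 841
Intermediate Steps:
R = 29 (R = 8 - 1*(-21) = 8 + 21 = 29)
(0 + R)² = (0 + 29)² = 29² = 841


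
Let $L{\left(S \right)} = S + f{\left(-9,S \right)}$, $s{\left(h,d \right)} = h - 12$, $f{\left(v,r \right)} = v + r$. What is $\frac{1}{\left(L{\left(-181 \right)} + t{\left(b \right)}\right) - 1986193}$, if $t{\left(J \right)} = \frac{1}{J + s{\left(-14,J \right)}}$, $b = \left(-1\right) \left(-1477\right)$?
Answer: $- \frac{1451}{2882504363} \approx -5.0338 \cdot 10^{-7}$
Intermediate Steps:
$f{\left(v,r \right)} = r + v$
$s{\left(h,d \right)} = -12 + h$ ($s{\left(h,d \right)} = h - 12 = -12 + h$)
$L{\left(S \right)} = -9 + 2 S$ ($L{\left(S \right)} = S + \left(S - 9\right) = S + \left(-9 + S\right) = -9 + 2 S$)
$b = 1477$
$t{\left(J \right)} = \frac{1}{-26 + J}$ ($t{\left(J \right)} = \frac{1}{J - 26} = \frac{1}{-26 + J}$)
$\frac{1}{\left(L{\left(-181 \right)} + t{\left(b \right)}\right) - 1986193} = \frac{1}{\left(\left(-9 + 2 \left(-181\right)\right) + \frac{1}{-26 + 1477}\right) - 1986193} = \frac{1}{\left(\left(-9 - 362\right) + \frac{1}{1451}\right) - 1986193} = \frac{1}{\left(-371 + \frac{1}{1451}\right) - 1986193} = \frac{1}{- \frac{538320}{1451} - 1986193} = \frac{1}{- \frac{2882504363}{1451}} = - \frac{1451}{2882504363}$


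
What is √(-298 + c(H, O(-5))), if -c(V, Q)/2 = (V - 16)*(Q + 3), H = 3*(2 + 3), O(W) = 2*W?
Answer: 2*I*√78 ≈ 17.664*I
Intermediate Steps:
H = 15 (H = 3*5 = 15)
c(V, Q) = -2*(-16 + V)*(3 + Q) (c(V, Q) = -2*(V - 16)*(Q + 3) = -2*(-16 + V)*(3 + Q))
√(-298 + c(H, O(-5))) = √(-298 + (96 - 6*15 + 32*(2*(-5)) - 2*2*(-5)*15)) = √(-298 + (96 - 90 + 32*(-10) - 2*(-10)*15)) = √(-298 + (96 - 90 - 320 + 300)) = √(-298 - 14) = √(-312) = 2*I*√78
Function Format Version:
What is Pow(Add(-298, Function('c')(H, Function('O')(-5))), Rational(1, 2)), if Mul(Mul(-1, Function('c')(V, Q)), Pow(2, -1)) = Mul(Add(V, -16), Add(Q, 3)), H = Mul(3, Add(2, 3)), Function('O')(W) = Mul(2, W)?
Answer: Mul(2, I, Pow(78, Rational(1, 2))) ≈ Mul(17.664, I)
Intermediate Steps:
H = 15 (H = Mul(3, 5) = 15)
Function('c')(V, Q) = Mul(-2, Add(-16, V), Add(3, Q)) (Function('c')(V, Q) = Mul(-2, Mul(Add(V, -16), Add(Q, 3))) = Mul(-2, Mul(Add(-16, V), Add(3, Q))) = Mul(-2, Add(-16, V), Add(3, Q)))
Pow(Add(-298, Function('c')(H, Function('O')(-5))), Rational(1, 2)) = Pow(Add(-298, Add(96, Mul(-6, 15), Mul(32, Mul(2, -5)), Mul(-2, Mul(2, -5), 15))), Rational(1, 2)) = Pow(Add(-298, Add(96, -90, Mul(32, -10), Mul(-2, -10, 15))), Rational(1, 2)) = Pow(Add(-298, Add(96, -90, -320, 300)), Rational(1, 2)) = Pow(Add(-298, -14), Rational(1, 2)) = Pow(-312, Rational(1, 2)) = Mul(2, I, Pow(78, Rational(1, 2)))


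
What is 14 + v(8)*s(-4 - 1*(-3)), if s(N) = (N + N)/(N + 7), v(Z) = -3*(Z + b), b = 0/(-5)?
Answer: 22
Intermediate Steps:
b = 0 (b = 0*(-⅕) = 0)
v(Z) = -3*Z (v(Z) = -3*(Z + 0) = -3*Z)
s(N) = 2*N/(7 + N) (s(N) = (2*N)/(7 + N) = 2*N/(7 + N))
14 + v(8)*s(-4 - 1*(-3)) = 14 + (-3*8)*(2*(-4 - 1*(-3))/(7 + (-4 - 1*(-3)))) = 14 - 48*(-4 + 3)/(7 + (-4 + 3)) = 14 - 48*(-1)/(7 - 1) = 14 - 48*(-1)/6 = 14 - 24*(-⅓) = 14 + 8 = 22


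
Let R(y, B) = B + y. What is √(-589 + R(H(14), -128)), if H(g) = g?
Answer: I*√703 ≈ 26.514*I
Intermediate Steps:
√(-589 + R(H(14), -128)) = √(-589 + (-128 + 14)) = √(-589 - 114) = √(-703) = I*√703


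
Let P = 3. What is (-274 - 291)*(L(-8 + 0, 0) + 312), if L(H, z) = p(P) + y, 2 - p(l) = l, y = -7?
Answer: -171760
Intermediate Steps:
p(l) = 2 - l
L(H, z) = -8 (L(H, z) = (2 - 1*3) - 7 = (2 - 3) - 7 = -1 - 7 = -8)
(-274 - 291)*(L(-8 + 0, 0) + 312) = (-274 - 291)*(-8 + 312) = -565*304 = -171760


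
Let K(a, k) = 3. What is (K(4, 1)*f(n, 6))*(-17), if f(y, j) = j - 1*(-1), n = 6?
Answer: -357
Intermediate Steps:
f(y, j) = 1 + j (f(y, j) = j + 1 = 1 + j)
(K(4, 1)*f(n, 6))*(-17) = (3*(1 + 6))*(-17) = (3*7)*(-17) = 21*(-17) = -357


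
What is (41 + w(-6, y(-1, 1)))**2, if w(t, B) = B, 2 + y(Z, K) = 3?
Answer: 1764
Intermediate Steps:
y(Z, K) = 1 (y(Z, K) = -2 + 3 = 1)
(41 + w(-6, y(-1, 1)))**2 = (41 + 1)**2 = 42**2 = 1764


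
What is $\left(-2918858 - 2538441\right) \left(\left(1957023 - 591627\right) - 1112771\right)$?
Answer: $-1378650159875$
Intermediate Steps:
$\left(-2918858 - 2538441\right) \left(\left(1957023 - 591627\right) - 1112771\right) = - 5457299 \left(\left(1957023 - 591627\right) - 1112771\right) = - 5457299 \left(1365396 - 1112771\right) = \left(-5457299\right) 252625 = -1378650159875$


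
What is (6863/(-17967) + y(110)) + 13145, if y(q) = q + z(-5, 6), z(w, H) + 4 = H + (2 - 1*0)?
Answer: 238217590/17967 ≈ 13259.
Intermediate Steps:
z(w, H) = -2 + H (z(w, H) = -4 + (H + (2 - 1*0)) = -4 + (H + (2 + 0)) = -4 + (H + 2) = -4 + (2 + H) = -2 + H)
y(q) = 4 + q (y(q) = q + (-2 + 6) = q + 4 = 4 + q)
(6863/(-17967) + y(110)) + 13145 = (6863/(-17967) + (4 + 110)) + 13145 = (6863*(-1/17967) + 114) + 13145 = (-6863/17967 + 114) + 13145 = 2041375/17967 + 13145 = 238217590/17967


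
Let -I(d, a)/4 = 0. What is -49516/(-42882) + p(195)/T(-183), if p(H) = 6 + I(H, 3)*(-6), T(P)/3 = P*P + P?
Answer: 6544705/5667571 ≈ 1.1548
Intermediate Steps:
I(d, a) = 0 (I(d, a) = -4*0 = 0)
T(P) = 3*P + 3*P**2 (T(P) = 3*(P*P + P) = 3*(P**2 + P) = 3*(P + P**2) = 3*P + 3*P**2)
p(H) = 6 (p(H) = 6 + 0*(-6) = 6 + 0 = 6)
-49516/(-42882) + p(195)/T(-183) = -49516/(-42882) + 6/((3*(-183)*(1 - 183))) = -49516*(-1/42882) + 6/((3*(-183)*(-182))) = 24758/21441 + 6/99918 = 24758/21441 + 6*(1/99918) = 24758/21441 + 1/16653 = 6544705/5667571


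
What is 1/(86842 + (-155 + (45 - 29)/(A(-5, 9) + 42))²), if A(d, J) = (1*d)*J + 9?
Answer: 9/990427 ≈ 9.0870e-6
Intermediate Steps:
A(d, J) = 9 + J*d (A(d, J) = d*J + 9 = J*d + 9 = 9 + J*d)
1/(86842 + (-155 + (45 - 29)/(A(-5, 9) + 42))²) = 1/(86842 + (-155 + (45 - 29)/((9 + 9*(-5)) + 42))²) = 1/(86842 + (-155 + 16/((9 - 45) + 42))²) = 1/(86842 + (-155 + 16/(-36 + 42))²) = 1/(86842 + (-155 + 16/6)²) = 1/(86842 + (-155 + 16*(⅙))²) = 1/(86842 + (-155 + 8/3)²) = 1/(86842 + (-457/3)²) = 1/(86842 + 208849/9) = 1/(990427/9) = 9/990427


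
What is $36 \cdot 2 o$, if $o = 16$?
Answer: $1152$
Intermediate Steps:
$36 \cdot 2 o = 36 \cdot 2 \cdot 16 = 72 \cdot 16 = 1152$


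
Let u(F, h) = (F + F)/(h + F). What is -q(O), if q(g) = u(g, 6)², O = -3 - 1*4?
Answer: -196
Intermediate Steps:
u(F, h) = 2*F/(F + h) (u(F, h) = (2*F)/(F + h) = 2*F/(F + h))
O = -7 (O = -3 - 4 = -7)
q(g) = 4*g²/(6 + g)² (q(g) = (2*g/(g + 6))² = (2*g/(6 + g))² = 4*g²/(6 + g)²)
-q(O) = -4*(-7)²/(6 - 7)² = -4*49/(-1)² = -4*49 = -1*196 = -196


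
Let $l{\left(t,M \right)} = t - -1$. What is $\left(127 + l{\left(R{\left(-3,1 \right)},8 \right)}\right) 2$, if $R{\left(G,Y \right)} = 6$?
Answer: $268$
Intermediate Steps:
$l{\left(t,M \right)} = 1 + t$ ($l{\left(t,M \right)} = t + 1 = 1 + t$)
$\left(127 + l{\left(R{\left(-3,1 \right)},8 \right)}\right) 2 = \left(127 + \left(1 + 6\right)\right) 2 = \left(127 + 7\right) 2 = 134 \cdot 2 = 268$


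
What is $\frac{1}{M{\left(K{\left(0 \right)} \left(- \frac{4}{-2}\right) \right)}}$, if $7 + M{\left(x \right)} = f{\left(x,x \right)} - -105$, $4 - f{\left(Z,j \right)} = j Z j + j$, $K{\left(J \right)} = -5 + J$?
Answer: $\frac{1}{1112} \approx 0.00089928$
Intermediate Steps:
$f{\left(Z,j \right)} = 4 - j - Z j^{2}$ ($f{\left(Z,j \right)} = 4 - \left(j Z j + j\right) = 4 - \left(Z j j + j\right) = 4 - \left(Z j^{2} + j\right) = 4 - \left(j + Z j^{2}\right) = 4 - j - Z j^{2}$)
$M{\left(x \right)} = 102 - x - x^{3}$ ($M{\left(x \right)} = -7 - \left(-109 + x + x x^{2}\right) = -7 - \left(-109 + x + x^{3}\right) = 102 - x - x^{3}$)
$\frac{1}{M{\left(K{\left(0 \right)} \left(- \frac{4}{-2}\right) \right)}} = \frac{1}{102 - \left(-5 + 0\right) \left(- \frac{4}{-2}\right) - \left(\left(-5 + 0\right) \left(- \frac{4}{-2}\right)\right)^{3}} = \frac{1}{102 - - 5 \left(\left(-4\right) \left(- \frac{1}{2}\right)\right) - \left(- 5 \left(\left(-4\right) \left(- \frac{1}{2}\right)\right)\right)^{3}} = \frac{1}{102 - \left(-5\right) 2 - \left(\left(-5\right) 2\right)^{3}} = \frac{1}{102 - -10 - \left(-10\right)^{3}} = \frac{1}{102 + 10 - -1000} = \frac{1}{102 + 10 + 1000} = \frac{1}{1112}$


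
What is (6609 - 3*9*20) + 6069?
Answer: 12138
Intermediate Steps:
(6609 - 3*9*20) + 6069 = (6609 - 27*20) + 6069 = (6609 - 540) + 6069 = 6069 + 6069 = 12138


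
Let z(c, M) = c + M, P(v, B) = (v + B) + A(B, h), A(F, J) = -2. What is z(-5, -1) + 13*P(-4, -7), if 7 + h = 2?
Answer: -175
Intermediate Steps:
h = -5 (h = -7 + 2 = -5)
P(v, B) = -2 + B + v (P(v, B) = (v + B) - 2 = (B + v) - 2 = -2 + B + v)
z(c, M) = M + c
z(-5, -1) + 13*P(-4, -7) = (-1 - 5) + 13*(-2 - 7 - 4) = -6 + 13*(-13) = -6 - 169 = -175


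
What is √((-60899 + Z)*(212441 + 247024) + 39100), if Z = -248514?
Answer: I*√142164404945 ≈ 3.7705e+5*I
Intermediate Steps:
√((-60899 + Z)*(212441 + 247024) + 39100) = √((-60899 - 248514)*(212441 + 247024) + 39100) = √(-309413*459465 + 39100) = √(-142164444045 + 39100) = √(-142164404945) = I*√142164404945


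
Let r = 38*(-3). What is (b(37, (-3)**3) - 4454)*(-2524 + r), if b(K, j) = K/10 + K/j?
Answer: 1585373369/135 ≈ 1.1744e+7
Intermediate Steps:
b(K, j) = K/10 + K/j (b(K, j) = K*(1/10) + K/j = K/10 + K/j)
r = -114
(b(37, (-3)**3) - 4454)*(-2524 + r) = (((1/10)*37 + 37/((-3)**3)) - 4454)*(-2524 - 114) = ((37/10 + 37/(-27)) - 4454)*(-2638) = ((37/10 + 37*(-1/27)) - 4454)*(-2638) = ((37/10 - 37/27) - 4454)*(-2638) = (629/270 - 4454)*(-2638) = -1201951/270*(-2638) = 1585373369/135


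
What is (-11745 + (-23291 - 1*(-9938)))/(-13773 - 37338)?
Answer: 8366/17037 ≈ 0.49105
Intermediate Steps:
(-11745 + (-23291 - 1*(-9938)))/(-13773 - 37338) = (-11745 + (-23291 + 9938))/(-51111) = (-11745 - 13353)*(-1/51111) = -25098*(-1/51111) = 8366/17037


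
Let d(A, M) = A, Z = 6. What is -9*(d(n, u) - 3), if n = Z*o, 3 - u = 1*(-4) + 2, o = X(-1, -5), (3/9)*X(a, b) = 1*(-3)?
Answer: 513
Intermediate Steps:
X(a, b) = -9 (X(a, b) = 3*(1*(-3)) = 3*(-3) = -9)
o = -9
u = 5 (u = 3 - (1*(-4) + 2) = 3 - (-4 + 2) = 3 - 1*(-2) = 3 + 2 = 5)
n = -54 (n = 6*(-9) = -54)
-9*(d(n, u) - 3) = -9*(-54 - 3) = -9*(-57) = 513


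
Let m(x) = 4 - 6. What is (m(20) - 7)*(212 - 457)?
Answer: 2205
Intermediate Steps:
m(x) = -2
(m(20) - 7)*(212 - 457) = (-2 - 7)*(212 - 457) = -9*(-245) = 2205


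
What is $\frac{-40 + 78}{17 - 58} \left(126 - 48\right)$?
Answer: $- \frac{2964}{41} \approx -72.293$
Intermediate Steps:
$\frac{-40 + 78}{17 - 58} \left(126 - 48\right) = \frac{38}{-41} \cdot 78 = 38 \left(- \frac{1}{41}\right) 78 = \left(- \frac{38}{41}\right) 78 = - \frac{2964}{41}$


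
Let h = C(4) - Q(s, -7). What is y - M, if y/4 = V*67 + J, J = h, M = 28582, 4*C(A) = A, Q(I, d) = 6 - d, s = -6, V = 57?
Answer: -13354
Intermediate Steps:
C(A) = A/4
h = -12 (h = (1/4)*4 - (6 - 1*(-7)) = 1 - (6 + 7) = 1 - 1*13 = 1 - 13 = -12)
J = -12
y = 15228 (y = 4*(57*67 - 12) = 4*(3819 - 12) = 4*3807 = 15228)
y - M = 15228 - 1*28582 = 15228 - 28582 = -13354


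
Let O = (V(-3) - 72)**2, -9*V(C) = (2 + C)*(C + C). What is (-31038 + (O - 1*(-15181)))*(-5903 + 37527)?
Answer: -3010256936/9 ≈ -3.3447e+8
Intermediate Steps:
V(C) = -2*C*(2 + C)/9 (V(C) = -(2 + C)*(C + C)/9 = -(2 + C)*2*C/9 = -2*C*(2 + C)/9)
O = 47524/9 (O = (-2/9*(-3)*(2 - 3) - 72)**2 = (-2/9*(-3)*(-1) - 72)**2 = (-2/3 - 72)**2 = (-218/3)**2 = 47524/9 ≈ 5280.4)
(-31038 + (O - 1*(-15181)))*(-5903 + 37527) = (-31038 + (47524/9 - 1*(-15181)))*(-5903 + 37527) = (-31038 + (47524/9 + 15181))*31624 = (-31038 + 184153/9)*31624 = -95189/9*31624 = -3010256936/9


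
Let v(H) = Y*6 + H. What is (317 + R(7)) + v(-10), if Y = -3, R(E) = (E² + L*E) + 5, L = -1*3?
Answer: 322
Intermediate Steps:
L = -3
R(E) = 5 + E² - 3*E (R(E) = (E² - 3*E) + 5 = 5 + E² - 3*E)
v(H) = -18 + H (v(H) = -3*6 + H = -18 + H)
(317 + R(7)) + v(-10) = (317 + (5 + 7² - 3*7)) + (-18 - 10) = (317 + (5 + 49 - 21)) - 28 = (317 + 33) - 28 = 350 - 28 = 322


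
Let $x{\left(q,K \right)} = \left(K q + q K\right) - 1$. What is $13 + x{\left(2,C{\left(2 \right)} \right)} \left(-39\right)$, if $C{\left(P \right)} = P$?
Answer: $-260$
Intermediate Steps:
$x{\left(q,K \right)} = -1 + 2 K q$ ($x{\left(q,K \right)} = \left(K q + K q\right) - 1 = 2 K q - 1 = -1 + 2 K q$)
$13 + x{\left(2,C{\left(2 \right)} \right)} \left(-39\right) = 13 + \left(-1 + 2 \cdot 2 \cdot 2\right) \left(-39\right) = 13 + \left(-1 + 8\right) \left(-39\right) = 13 + 7 \left(-39\right) = 13 - 273 = -260$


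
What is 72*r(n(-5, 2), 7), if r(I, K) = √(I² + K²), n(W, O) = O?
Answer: 72*√53 ≈ 524.17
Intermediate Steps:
72*r(n(-5, 2), 7) = 72*√(2² + 7²) = 72*√(4 + 49) = 72*√53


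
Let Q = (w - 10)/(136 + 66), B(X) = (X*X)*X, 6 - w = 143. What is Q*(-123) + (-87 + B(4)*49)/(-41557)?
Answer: 750776219/8394514 ≈ 89.437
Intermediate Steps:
w = -137 (w = 6 - 1*143 = 6 - 143 = -137)
B(X) = X³ (B(X) = X²*X = X³)
Q = -147/202 (Q = (-137 - 10)/(136 + 66) = -147/202 ≈ -0.72772)
Q*(-123) + (-87 + B(4)*49)/(-41557) = -147/202*(-123) + (-87 + 4³*49)/(-41557) = 18081/202 + (-87 + 64*49)*(-1/41557) = 18081/202 + (-87 + 3136)*(-1/41557) = 18081/202 + 3049*(-1/41557) = 18081/202 - 3049/41557 = 750776219/8394514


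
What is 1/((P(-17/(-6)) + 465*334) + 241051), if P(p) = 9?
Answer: 1/396370 ≈ 2.5229e-6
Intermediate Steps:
1/((P(-17/(-6)) + 465*334) + 241051) = 1/((9 + 465*334) + 241051) = 1/((9 + 155310) + 241051) = 1/(155319 + 241051) = 1/396370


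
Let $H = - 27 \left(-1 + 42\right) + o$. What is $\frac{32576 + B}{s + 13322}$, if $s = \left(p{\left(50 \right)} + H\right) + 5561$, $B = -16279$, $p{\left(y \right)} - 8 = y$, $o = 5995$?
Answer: $\frac{16297}{23829} \approx 0.68391$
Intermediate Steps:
$p{\left(y \right)} = 8 + y$
$H = 4888$ ($H = - 27 \left(-1 + 42\right) + 5995 = \left(-27\right) 41 + 5995 = -1107 + 5995 = 4888$)
$s = 10507$ ($s = \left(\left(8 + 50\right) + 4888\right) + 5561 = \left(58 + 4888\right) + 5561 = 4946 + 5561 = 10507$)
$\frac{32576 + B}{s + 13322} = \frac{32576 - 16279}{10507 + 13322} = \frac{16297}{23829}$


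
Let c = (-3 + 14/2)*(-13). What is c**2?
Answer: 2704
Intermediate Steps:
c = -52 (c = (-3 + 14*(1/2))*(-13) = (-3 + 7)*(-13) = 4*(-13) = -52)
c**2 = (-52)**2 = 2704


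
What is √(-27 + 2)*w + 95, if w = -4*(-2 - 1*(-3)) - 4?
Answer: 95 - 40*I ≈ 95.0 - 40.0*I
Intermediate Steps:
w = -8 (w = -4*(-2 + 3) - 4 = -4*1 - 4 = -4 - 4 = -8)
√(-27 + 2)*w + 95 = √(-27 + 2)*(-8) + 95 = √(-25)*(-8) + 95 = (5*I)*(-8) + 95 = -40*I + 95 = 95 - 40*I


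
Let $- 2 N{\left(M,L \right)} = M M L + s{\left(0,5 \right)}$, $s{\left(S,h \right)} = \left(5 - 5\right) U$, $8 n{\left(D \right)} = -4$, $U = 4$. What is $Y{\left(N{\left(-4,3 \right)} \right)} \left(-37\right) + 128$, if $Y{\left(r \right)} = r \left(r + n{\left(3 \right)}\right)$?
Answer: $-21628$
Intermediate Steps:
$n{\left(D \right)} = - \frac{1}{2}$ ($n{\left(D \right)} = \frac{1}{8} \left(-4\right) = - \frac{1}{2}$)
$s{\left(S,h \right)} = 0$ ($s{\left(S,h \right)} = \left(5 - 5\right) 4 = 0 \cdot 4 = 0$)
$N{\left(M,L \right)} = - \frac{L M^{2}}{2}$ ($N{\left(M,L \right)} = - \frac{M M L + 0}{2} = - \frac{M^{2} L + 0}{2} = - \frac{L M^{2} + 0}{2} = - \frac{L M^{2}}{2}$)
$Y{\left(r \right)} = r \left(- \frac{1}{2} + r\right)$ ($Y{\left(r \right)} = r \left(r - \frac{1}{2}\right) = r \left(- \frac{1}{2} + r\right)$)
$Y{\left(N{\left(-4,3 \right)} \right)} \left(-37\right) + 128 = \left(- \frac{1}{2}\right) 3 \left(-4\right)^{2} \left(- \frac{1}{2} - \frac{3 \left(-4\right)^{2}}{2}\right) \left(-37\right) + 128 = \left(- \frac{1}{2}\right) 3 \cdot 16 \left(- \frac{1}{2} - \frac{3}{2} \cdot 16\right) \left(-37\right) + 128 = - 24 \left(- \frac{1}{2} - 24\right) \left(-37\right) + 128 = \left(-24\right) \left(- \frac{49}{2}\right) \left(-37\right) + 128 = 588 \left(-37\right) + 128 = -21756 + 128 = -21628$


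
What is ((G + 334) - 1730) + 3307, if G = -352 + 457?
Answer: 2016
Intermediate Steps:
G = 105
((G + 334) - 1730) + 3307 = ((105 + 334) - 1730) + 3307 = (439 - 1730) + 3307 = -1291 + 3307 = 2016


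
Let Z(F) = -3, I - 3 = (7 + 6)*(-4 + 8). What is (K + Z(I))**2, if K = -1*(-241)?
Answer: 56644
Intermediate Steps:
I = 55 (I = 3 + (7 + 6)*(-4 + 8) = 3 + 13*4 = 3 + 52 = 55)
K = 241
(K + Z(I))**2 = (241 - 3)**2 = 238**2 = 56644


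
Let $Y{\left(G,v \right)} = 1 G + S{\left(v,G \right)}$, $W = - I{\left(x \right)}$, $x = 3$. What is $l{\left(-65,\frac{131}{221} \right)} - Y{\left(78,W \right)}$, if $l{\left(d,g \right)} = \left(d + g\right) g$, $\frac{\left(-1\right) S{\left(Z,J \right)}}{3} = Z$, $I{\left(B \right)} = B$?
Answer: $- \frac{6113821}{48841} \approx -125.18$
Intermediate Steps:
$W = -3$ ($W = \left(-1\right) 3 = -3$)
$S{\left(Z,J \right)} = - 3 Z$
$l{\left(d,g \right)} = g \left(d + g\right)$
$Y{\left(G,v \right)} = G - 3 v$ ($Y{\left(G,v \right)} = 1 G - 3 v = G - 3 v$)
$l{\left(-65,\frac{131}{221} \right)} - Y{\left(78,W \right)} = \frac{131}{221} \left(-65 + \frac{131}{221}\right) - \left(78 - -9\right) = 131 \cdot \frac{1}{221} \left(-65 + 131 \cdot \frac{1}{221}\right) - \left(78 + 9\right) = \frac{131 \left(-65 + \frac{131}{221}\right)}{221} - 87 = \frac{131}{221} \left(- \frac{14234}{221}\right) - 87 = - \frac{1864654}{48841} - 87 = - \frac{6113821}{48841}$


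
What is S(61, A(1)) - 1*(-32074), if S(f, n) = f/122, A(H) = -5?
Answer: 64149/2 ≈ 32075.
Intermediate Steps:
S(f, n) = f/122 (S(f, n) = f*(1/122) = f/122)
S(61, A(1)) - 1*(-32074) = (1/122)*61 - 1*(-32074) = 1/2 + 32074 = 64149/2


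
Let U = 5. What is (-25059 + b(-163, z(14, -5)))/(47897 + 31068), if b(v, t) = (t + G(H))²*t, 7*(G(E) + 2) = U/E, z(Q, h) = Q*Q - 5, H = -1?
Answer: 330562793/3869285 ≈ 85.432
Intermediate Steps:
z(Q, h) = -5 + Q² (z(Q, h) = Q² - 5 = -5 + Q²)
G(E) = -2 + 5/(7*E) (G(E) = -2 + (5/E)/7 = -2 + 5/(7*E))
b(v, t) = t*(-19/7 + t)² (b(v, t) = (t + (-2 + (5/7)/(-1)))²*t = (t + (-2 + (5/7)*(-1)))²*t = (t + (-2 - 5/7))²*t = (t - 19/7)²*t = (-19/7 + t)²*t = t*(-19/7 + t)²)
(-25059 + b(-163, z(14, -5)))/(47897 + 31068) = (-25059 + (-5 + 14²)*(-19 + 7*(-5 + 14²))²/49)/(47897 + 31068) = (-25059 + (-5 + 196)*(-19 + 7*(-5 + 196))²/49)/78965 = (-25059 + (1/49)*191*(-19 + 7*191)²)*(1/78965) = (-25059 + (1/49)*191*(-19 + 1337)²)*(1/78965) = (-25059 + (1/49)*191*1318²)*(1/78965) = (-25059 + (1/49)*191*1737124)*(1/78965) = (-25059 + 331790684/49)*(1/78965) = (330562793/49)*(1/78965) = 330562793/3869285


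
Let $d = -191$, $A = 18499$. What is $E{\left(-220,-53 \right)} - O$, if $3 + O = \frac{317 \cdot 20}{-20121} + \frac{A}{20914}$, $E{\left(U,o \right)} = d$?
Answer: $- \frac{79352015291}{420810594} \approx -188.57$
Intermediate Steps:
$E{\left(U,o \right)} = -191$
$O = - \frac{1022808163}{420810594}$ ($O = -3 + \left(\frac{317 \cdot 20}{-20121} + \frac{18499}{20914}\right) = -3 + \left(6340 \left(- \frac{1}{20121}\right) + 18499 \cdot \frac{1}{20914}\right) = -3 + \left(- \frac{6340}{20121} + \frac{18499}{20914}\right) = -3 + \frac{239623619}{420810594} = - \frac{1022808163}{420810594} \approx -2.4306$)
$E{\left(-220,-53 \right)} - O = -191 - - \frac{1022808163}{420810594} = -191 + \frac{1022808163}{420810594} = - \frac{79352015291}{420810594}$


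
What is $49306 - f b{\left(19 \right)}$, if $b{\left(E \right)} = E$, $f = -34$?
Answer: $49952$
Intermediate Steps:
$49306 - f b{\left(19 \right)} = 49306 - \left(-34\right) 19 = 49306 - -646 = 49306 + 646 = 49952$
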